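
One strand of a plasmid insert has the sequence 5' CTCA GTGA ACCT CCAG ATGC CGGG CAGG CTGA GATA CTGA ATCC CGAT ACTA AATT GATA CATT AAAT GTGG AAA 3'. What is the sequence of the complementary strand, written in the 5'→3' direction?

Pairing A↔T and G↔C gives GAGTCACTTGGAGGTCTACGGCCCGTCCGACTCTATGACTTAGGGCTATGATTTAACTATGTAATTTACACCTTT, running 3'→5'. Reverse for the 5'→3' convention.

5'-TTTCCACATTTAATGTATCAATTTAGTATCGGGATTCAGTATCTCAGCCTGCCCGGCATCTGGAGGTTCACTGAG-3'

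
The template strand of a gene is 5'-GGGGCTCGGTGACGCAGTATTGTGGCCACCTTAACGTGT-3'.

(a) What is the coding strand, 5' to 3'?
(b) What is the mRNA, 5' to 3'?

(a) The coding strand is the reverse complement of the template: complement CCCCGAGCCACTGCGTCATAACACCGGTGGAATTGCACA, then reverse.
(b) mRNA has the coding-strand sequence with T→U.

(a) 5'-ACACGTTAAGGTGGCCACAATACTGCGTCACCGAGCCCC-3'
(b) 5'-ACACGUUAAGGUGGCCACAAUACUGCGUCACCGAGCCCC-3'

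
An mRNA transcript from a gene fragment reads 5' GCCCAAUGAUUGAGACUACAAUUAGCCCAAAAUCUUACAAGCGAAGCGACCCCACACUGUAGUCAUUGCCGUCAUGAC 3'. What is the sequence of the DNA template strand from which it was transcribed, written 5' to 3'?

Replace U with T to get the coding DNA strand: GCCCAATGATTGAGACTACAATTAGCCCAAAATCTTACAAGCGAAGCGACCCCACACTGTAGTCATTGCCGTCATGAC. The template strand is its reverse complement (complement CGGGTTACTAACTCTGATGTTAATCGGGTTTTAGAATGTTCGCTTCGCTGGGGTGTGACATCAGTAACGGCAGTACTG, then reverse).

5'-GTCATGACGGCAATGACTACAGTGTGGGGTCGCTTCGCTTGTAAGATTTTGGGCTAATTGTAGTCTCAATCATTGGGC-3'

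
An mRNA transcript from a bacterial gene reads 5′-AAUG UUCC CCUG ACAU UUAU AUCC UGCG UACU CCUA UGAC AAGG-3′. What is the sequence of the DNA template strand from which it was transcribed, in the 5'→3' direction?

5′-CCTTGTCATAGGAGTACGCAGGATATAAATGTCAGGGGAACATT-3′

Replace U with T to get the coding DNA strand: AATGTTCCCCTGACATTTATATCCTGCGTACTCCTATGACAAGG. The template strand is its reverse complement (complement TTACAAGGGGACTGTAAATATAGGACGCATGAGGATACTGTTCC, then reverse).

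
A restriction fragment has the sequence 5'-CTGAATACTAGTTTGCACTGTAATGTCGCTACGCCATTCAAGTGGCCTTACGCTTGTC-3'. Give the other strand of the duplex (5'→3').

The complement of CTGAATACTAGTTTGCACTGTAATGTCGCTACGCCATTCAAGTGGCCTTACGCTTGTC is GACTTATGATCAAACGTGACATTACAGCGATGCGGTAAGTTCACCGGAATGCGAACAG (A↔T, G↔C). DNA strands are antiparallel, so the complementary strand runs 3'→5'; reversing gives the 5'→3' form.

5'-GACAAGCGTAAGGCCACTTGAATGGCGTAGCGACATTACAGTGCAAACTAGTATTCAG-3'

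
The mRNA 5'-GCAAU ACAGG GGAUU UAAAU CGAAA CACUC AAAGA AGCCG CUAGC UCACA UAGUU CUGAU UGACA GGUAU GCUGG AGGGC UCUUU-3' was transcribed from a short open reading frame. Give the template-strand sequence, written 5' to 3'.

5'-AAAGAGCCCTCCAGCATACCTGTCAATCAGAACTATGTGAGCTAGCGGCTTCTTTGAGTGTTTCGATTTAAATCCCCTGTATTGC-3'

Replace U with T to get the coding DNA strand: GCAATACAGGGGATTTAAATCGAAACACTCAAAGAAGCCGCTAGCTCACATAGTTCTGATTGACAGGTATGCTGGAGGGCTCTTT. The template strand is its reverse complement (complement CGTTATGTCCCCTAAATTTAGCTTTGTGAGTTTCTTCGGCGATCGAGTGTATCAAGACTAACTGTCCATACGACCTCCCGAGAAA, then reverse).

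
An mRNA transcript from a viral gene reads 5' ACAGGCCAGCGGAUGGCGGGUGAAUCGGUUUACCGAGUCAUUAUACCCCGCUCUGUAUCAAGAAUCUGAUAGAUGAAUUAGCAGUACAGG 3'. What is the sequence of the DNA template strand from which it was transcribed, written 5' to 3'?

Replace U with T to get the coding DNA strand: ACAGGCCAGCGGATGGCGGGTGAATCGGTTTACCGAGTCATTATACCCCGCTCTGTATCAAGAATCTGATAGATGAATTAGCAGTACAGG. The template strand is its reverse complement (complement TGTCCGGTCGCCTACCGCCCACTTAGCCAAATGGCTCAGTAATATGGGGCGAGACATAGTTCTTAGACTATCTACTTAATCGTCATGTCC, then reverse).

5'-CCTGTACTGCTAATTCATCTATCAGATTCTTGATACAGAGCGGGGTATAATGACTCGGTAAACCGATTCACCCGCCATCCGCTGGCCTGT-3'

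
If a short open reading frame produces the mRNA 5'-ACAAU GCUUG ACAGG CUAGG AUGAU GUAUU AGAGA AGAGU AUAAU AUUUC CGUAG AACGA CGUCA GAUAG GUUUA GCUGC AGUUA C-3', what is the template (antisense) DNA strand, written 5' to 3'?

5'-GTAACTGCAGCTAAACCTATCTGACGTCGTTCTACGGAAATATTATACTCTTCTCTAATACATCATCCTAGCCTGTCAAGCATTGT-3'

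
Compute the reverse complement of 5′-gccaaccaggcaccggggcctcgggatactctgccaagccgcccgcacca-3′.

5'-TGGTGCGGGCGGCTTGGCAGAGTATCCCGAGGCCCCGGTGCCTGGTTGGC-3'

Reading the sequence 3'→5' and pairing each base (A↔T, G↔C) gives the reverse complement directly.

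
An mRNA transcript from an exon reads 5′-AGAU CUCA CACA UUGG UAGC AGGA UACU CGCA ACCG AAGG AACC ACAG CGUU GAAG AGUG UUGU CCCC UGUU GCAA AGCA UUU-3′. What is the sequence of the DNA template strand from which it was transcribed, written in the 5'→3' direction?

Replace U with T to get the coding DNA strand: AGATCTCACACATTGGTAGCAGGATACTCGCAACCGAAGGAACCACAGCGTTGAAGAGTGTTGTCCCCTGTTGCAAAGCATTT. The template strand is its reverse complement (complement TCTAGAGTGTGTAACCATCGTCCTATGAGCGTTGGCTTCCTTGGTGTCGCAACTTCTCACAACAGGGGACAACGTTTCGTAAA, then reverse).

5'-AAATGCTTTGCAACAGGGGACAACACTCTTCAACGCTGTGGTTCCTTCGGTTGCGAGTATCCTGCTACCAATGTGTGAGATCT-3'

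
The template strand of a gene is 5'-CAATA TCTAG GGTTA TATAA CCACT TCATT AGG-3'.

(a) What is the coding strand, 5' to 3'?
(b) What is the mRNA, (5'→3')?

(a) The coding strand is the reverse complement of the template: complement GTTATAGATCCCAATATATTGGTGAAGTAATCC, then reverse.
(b) mRNA has the coding-strand sequence with T→U.

(a) 5'-CCTAATGAAGTGGTTATATAACCCTAGATATTG-3'
(b) 5′-CCUAAUGAAGUGGUUAUAUAACCCUAGAUAUUG-3′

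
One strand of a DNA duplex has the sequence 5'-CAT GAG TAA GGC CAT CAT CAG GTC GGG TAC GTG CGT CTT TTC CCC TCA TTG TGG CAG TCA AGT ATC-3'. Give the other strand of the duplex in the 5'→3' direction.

5'-GATACTTGACTGCCACAATGAGGGGAAAAGACGCACGTACCCGACCTGATGATGGCCTTACTCATG-3'

The complement of CATGAGTAAGGCCATCATCAGGTCGGGTACGTGCGTCTTTTCCCCTCATTGTGGCAGTCAAGTATC is GTACTCATTCCGGTAGTAGTCCAGCCCATGCACGCAGAAAAGGGGAGTAACACCGTCAGTTCATAG (A↔T, G↔C). DNA strands are antiparallel, so the complementary strand runs 3'→5'; reversing gives the 5'→3' form.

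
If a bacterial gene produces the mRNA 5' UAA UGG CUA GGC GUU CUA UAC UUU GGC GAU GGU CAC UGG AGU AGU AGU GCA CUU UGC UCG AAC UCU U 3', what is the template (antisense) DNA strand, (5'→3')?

5'-AAGAGTTCGAGCAAAGTGCACTACTACTCCAGTGACCATCGCCAAAGTATAGAACGCCTAGCCATTA-3'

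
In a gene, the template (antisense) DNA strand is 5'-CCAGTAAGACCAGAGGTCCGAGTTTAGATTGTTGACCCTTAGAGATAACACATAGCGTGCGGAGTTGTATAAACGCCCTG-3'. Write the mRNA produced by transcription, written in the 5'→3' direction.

The mRNA has the sequence of the coding strand (reverse complement of the template) with T→U. Reverse complement of CCAGTAAGACCAGAGGTCCGAGTTTAGATTGTTGACCCTTAGAGATAACACATAGCGTGCGGAGTTGTATAAACGCCCTG is CAGGGCGTTTATACAACTCCGCACGCTATGTGTTATCTCTAAGGGTCAACAATCTAAACTCGGACCTCTGGTCTTACTGG; then T→U.

5'-CAGGGCGUUUAUACAACUCCGCACGCUAUGUGUUAUCUCUAAGGGUCAACAAUCUAAACUCGGACCUCUGGUCUUACUGG-3'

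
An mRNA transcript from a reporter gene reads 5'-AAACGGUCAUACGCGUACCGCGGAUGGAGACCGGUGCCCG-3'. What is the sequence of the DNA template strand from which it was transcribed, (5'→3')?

Replace U with T to get the coding DNA strand: AAACGGTCATACGCGTACCGCGGATGGAGACCGGTGCCCG. The template strand is its reverse complement (complement TTTGCCAGTATGCGCATGGCGCCTACCTCTGGCCACGGGC, then reverse).

5'-CGGGCACCGGTCTCCATCCGCGGTACGCGTATGACCGTTT-3'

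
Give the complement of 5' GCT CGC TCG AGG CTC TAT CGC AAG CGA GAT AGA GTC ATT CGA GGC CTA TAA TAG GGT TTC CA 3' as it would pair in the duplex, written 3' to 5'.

3'-CGAGCGAGCTCCGAGATAGCGTTCGCTCTATCTCAGTAAGCTCCGGATATTATCCCAAAGGT-5'

Base-pairing A↔T, G↔C gives the complement. The complementary strand is antiparallel, so paired with a 5'→3' strand it runs 3'→5'.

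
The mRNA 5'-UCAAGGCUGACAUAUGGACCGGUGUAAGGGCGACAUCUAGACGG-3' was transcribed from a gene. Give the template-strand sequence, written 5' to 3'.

Replace U with T to get the coding DNA strand: TCAAGGCTGACATATGGACCGGTGTAAGGGCGACATCTAGACGG. The template strand is its reverse complement (complement AGTTCCGACTGTATACCTGGCCACATTCCCGCTGTAGATCTGCC, then reverse).

5'-CCGTCTAGATGTCGCCCTTACACCGGTCCATATGTCAGCCTTGA-3'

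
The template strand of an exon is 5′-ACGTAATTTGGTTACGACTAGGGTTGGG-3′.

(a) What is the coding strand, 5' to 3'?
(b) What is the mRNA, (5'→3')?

(a) The coding strand is the reverse complement of the template: complement TGCATTAAACCAATGCTGATCCCAACCC, then reverse.
(b) mRNA has the coding-strand sequence with T→U.

(a) 5'-CCCAACCCTAGTCGTAACCAAATTACGT-3'
(b) 5'-CCCAACCCUAGUCGUAACCAAAUUACGU-3'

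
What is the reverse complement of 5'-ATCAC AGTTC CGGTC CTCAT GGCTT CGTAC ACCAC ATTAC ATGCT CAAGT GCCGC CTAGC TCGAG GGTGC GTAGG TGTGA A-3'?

Complement each base (A↔T, G↔C): TAGTGTCAAGGCCAGGAGTACCGAAGCATGTGGTGTAATGTACGAGTTCACGGCGGATCGAGCTCCCACGCATCCACACTT. Then reverse.

5'-TTCACACCTACGCACCCTCGAGCTAGGCGGCACTTGAGCATGTAATGTGGTGTACGAAGCCATGAGGACCGGAACTGTGAT-3'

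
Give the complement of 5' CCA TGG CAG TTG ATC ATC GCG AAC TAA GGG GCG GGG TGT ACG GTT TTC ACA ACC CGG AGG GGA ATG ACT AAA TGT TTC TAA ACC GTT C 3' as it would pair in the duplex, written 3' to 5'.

Base-pairing A↔T, G↔C gives the complement. The complementary strand is antiparallel, so paired with a 5'→3' strand it runs 3'→5'.

3′-GGTACCGTCAACTAGTAGCGCTTGATTCCCCGCCCCACATGCCAAAAGTGTTGGGCCTCCCCTTACTGATTTACAAAGATTTGGCAAG-5′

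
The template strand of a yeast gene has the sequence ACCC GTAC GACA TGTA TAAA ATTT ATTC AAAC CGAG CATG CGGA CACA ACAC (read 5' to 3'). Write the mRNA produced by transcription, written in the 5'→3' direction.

The mRNA has the sequence of the coding strand (reverse complement of the template) with T→U. Reverse complement of ACCCGTACGACATGTATAAAATTTATTCAAACCGAGCATGCGGACACAACAC is GTGTTGTGTCCGCATGCTCGGTTTGAATAAATTTTATACATGTCGTACGGGT; then T→U.

5'-GUGUUGUGUCCGCAUGCUCGGUUUGAAUAAAUUUUAUACAUGUCGUACGGGU-3'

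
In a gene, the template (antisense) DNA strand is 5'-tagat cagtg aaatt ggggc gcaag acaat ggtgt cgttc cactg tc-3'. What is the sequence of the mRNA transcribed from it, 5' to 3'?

5'-GACAGUGGAACGACACCAUUGUCUUGCGCCCCAAUUUCACUGAUCUA-3'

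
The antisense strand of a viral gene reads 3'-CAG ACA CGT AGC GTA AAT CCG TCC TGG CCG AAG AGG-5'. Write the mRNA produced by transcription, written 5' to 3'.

5'-GUCUGUGCAUCGCAUUUAGGCAGGACCGGCUUCUCC-3'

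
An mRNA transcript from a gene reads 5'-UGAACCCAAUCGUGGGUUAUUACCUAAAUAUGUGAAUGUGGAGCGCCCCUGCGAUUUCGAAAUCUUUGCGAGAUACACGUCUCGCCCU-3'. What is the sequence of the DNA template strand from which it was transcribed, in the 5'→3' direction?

Replace U with T to get the coding DNA strand: TGAACCCAATCGTGGGTTATTACCTAAATATGTGAATGTGGAGCGCCCCTGCGATTTCGAAATCTTTGCGAGATACACGTCTCGCCCT. The template strand is its reverse complement (complement ACTTGGGTTAGCACCCAATAATGGATTTATACACTTACACCTCGCGGGGACGCTAAAGCTTTAGAAACGCTCTATGTGCAGAGCGGGA, then reverse).

5′-AGGGCGAGACGTGTATCTCGCAAAGATTTCGAAATCGCAGGGGCGCTCCACATTCACATATTTAGGTAATAACCCACGATTGGGTTCA-3′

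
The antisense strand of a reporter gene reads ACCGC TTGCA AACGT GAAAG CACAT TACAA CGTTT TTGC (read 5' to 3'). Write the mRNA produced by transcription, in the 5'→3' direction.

RNA polymerase reads the template 3'→5' and synthesizes mRNA 5'→3' by base-pairing (A→U, T→A, G↔C). The complement of the template is TGGCGAACGTTTGCACTTTCGTGTAATGTTGCAAAAACG; antiparallel, so 5'→3' the coding strand is GCAAAAACGTTGTAATGTGCTTTCACGTTTGCAAGCGGT. Replace T with U for the mRNA.

5'-GCAAAAACGUUGUAAUGUGCUUUCACGUUUGCAAGCGGU-3'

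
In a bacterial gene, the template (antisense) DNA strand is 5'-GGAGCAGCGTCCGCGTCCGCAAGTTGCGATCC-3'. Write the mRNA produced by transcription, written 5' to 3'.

The mRNA has the sequence of the coding strand (reverse complement of the template) with T→U. Reverse complement of GGAGCAGCGTCCGCGTCCGCAAGTTGCGATCC is GGATCGCAACTTGCGGACGCGGACGCTGCTCC; then T→U.

5'-GGAUCGCAACUUGCGGACGCGGACGCUGCUCC-3'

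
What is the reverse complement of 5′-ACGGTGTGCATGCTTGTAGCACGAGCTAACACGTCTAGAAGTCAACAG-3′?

5'-CTGTTGACTTCTAGACGTGTTAGCTCGTGCTACAAGCATGCACACCGT-3'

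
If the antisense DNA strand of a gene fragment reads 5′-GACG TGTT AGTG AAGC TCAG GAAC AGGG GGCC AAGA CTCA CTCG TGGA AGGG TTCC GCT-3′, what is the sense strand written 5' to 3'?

The coding strand is complementary and antiparallel to the template: take the complement (A↔T, G↔C) and reverse.

5'-AGCGGAACCCTTCCACGAGTGAGTCTTGGCCCCCTGTTCCTGAGCTTCACTAACACGTC-3'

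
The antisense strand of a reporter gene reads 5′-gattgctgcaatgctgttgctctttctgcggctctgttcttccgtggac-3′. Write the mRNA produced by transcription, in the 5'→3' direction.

5'-GUCCACGGAAGAACAGAGCCGCAGAAAGAGCAACAGCAUUGCAGCAAUC-3'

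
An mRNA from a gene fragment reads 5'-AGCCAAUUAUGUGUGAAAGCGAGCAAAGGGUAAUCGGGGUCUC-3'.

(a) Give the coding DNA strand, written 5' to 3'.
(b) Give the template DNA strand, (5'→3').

(a) The coding strand matches the mRNA with U→T.
(b) The template strand is the reverse complement of the coding strand.

(a) 5'-AGCCAATTATGTGTGAAAGCGAGCAAAGGGTAATCGGGGTCTC-3'
(b) 5'-GAGACCCCGATTACCCTTTGCTCGCTTTCACACATAATTGGCT-3'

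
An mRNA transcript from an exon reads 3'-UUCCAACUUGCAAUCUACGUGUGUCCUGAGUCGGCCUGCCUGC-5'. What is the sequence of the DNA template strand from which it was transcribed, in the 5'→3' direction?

5'-AAGGTTGAACGTTAGATGCACACAGGACTCAGCCGGACGGACG-3'

Written 5'→3' the mRNA is CGUCCGUCCGGCUGAGUCCUGUGUGCAUCUAACGUUCAACCUU, so the coding DNA strand is CGTCCGTCCGGCTGAGTCCTGTGTGCATCTAACGTTCAACCTT. The template is its reverse complement.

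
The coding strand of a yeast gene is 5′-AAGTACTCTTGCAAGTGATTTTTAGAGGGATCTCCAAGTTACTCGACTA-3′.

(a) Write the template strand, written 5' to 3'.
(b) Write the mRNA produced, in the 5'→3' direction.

(a) The template strand is the reverse complement of the coding strand: complement TTCATGAGAACGTTCACTAAAAATCTCCCTAGAGGTTCAATGAGCTGAT, then reverse.
(b) mRNA matches the coding strand with T→U.

(a) 5'-TAGTCGAGTAACTTGGAGATCCCTCTAAAAATCACTTGCAAGAGTACTT-3'
(b) 5'-AAGUACUCUUGCAAGUGAUUUUUAGAGGGAUCUCCAAGUUACUCGACUA-3'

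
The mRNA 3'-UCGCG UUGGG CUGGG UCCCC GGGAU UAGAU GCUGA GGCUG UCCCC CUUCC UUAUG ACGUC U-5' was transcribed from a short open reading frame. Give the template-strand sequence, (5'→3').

Written 5'→3' the mRNA is UCUGCAGUAUUCCUUCCCCCUGUCGGAGUCGUAGAUUAGGGCCCCUGGGUCGGGUUGCGCU, so the coding DNA strand is TCTGCAGTATTCCTTCCCCCTGTCGGAGTCGTAGATTAGGGCCCCTGGGTCGGGTTGCGCT. The template is its reverse complement.

5'-AGCGCAACCCGACCCAGGGGCCCTAATCTACGACTCCGACAGGGGGAAGGAATACTGCAGA-3'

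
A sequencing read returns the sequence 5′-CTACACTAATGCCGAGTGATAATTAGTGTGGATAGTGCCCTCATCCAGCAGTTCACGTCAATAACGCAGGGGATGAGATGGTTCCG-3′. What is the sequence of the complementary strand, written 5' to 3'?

5′-CGGAACCATCTCATCCCCTGCGTTATTGACGTGAACTGCTGGATGAGGGCACTATCCACACTAATTATCACTCGGCATTAGTGTAG-3′

The complement of CTACACTAATGCCGAGTGATAATTAGTGTGGATAGTGCCCTCATCCAGCAGTTCACGTCAATAACGCAGGGGATGAGATGGTTCCG is GATGTGATTACGGCTCACTATTAATCACACCTATCACGGGAGTAGGTCGTCAAGTGCAGTTATTGCGTCCCCTACTCTACCAAGGC (A↔T, G↔C). DNA strands are antiparallel, so the complementary strand runs 3'→5'; reversing gives the 5'→3' form.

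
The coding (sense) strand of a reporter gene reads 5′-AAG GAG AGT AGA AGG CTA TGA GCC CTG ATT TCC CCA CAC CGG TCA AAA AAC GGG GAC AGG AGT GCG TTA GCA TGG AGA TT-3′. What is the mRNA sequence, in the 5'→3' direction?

The mRNA is synthesized from the template strand, so it matches the coding strand with T replaced by U.

5'-AAGGAGAGUAGAAGGCUAUGAGCCCUGAUUUCCCCACACCGGUCAAAAAACGGGGACAGGAGUGCGUUAGCAUGGAGAUU-3'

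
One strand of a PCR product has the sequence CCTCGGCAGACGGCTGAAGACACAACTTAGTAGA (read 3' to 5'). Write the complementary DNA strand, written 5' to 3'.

5'-GGAGCCGTCTGCCGACTTCTGTGTTGAATCATCT-3'

The strand is given 3'→5', so its complement runs 5'→3' in the same left-to-right order: pair each base A↔T, G↔C.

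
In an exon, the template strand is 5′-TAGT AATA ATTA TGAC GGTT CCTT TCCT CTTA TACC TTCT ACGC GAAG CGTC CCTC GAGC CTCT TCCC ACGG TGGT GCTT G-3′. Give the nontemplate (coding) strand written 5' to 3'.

The coding strand is complementary and antiparallel to the template: take the complement (A↔T, G↔C) and reverse.

5'-CAAGCACCACCGTGGGAAGAGGCTCGAGGGACGCTTCGCGTAGAAGGTATAAGAGGAAAGGAACCGTCATAATTATTACTA-3'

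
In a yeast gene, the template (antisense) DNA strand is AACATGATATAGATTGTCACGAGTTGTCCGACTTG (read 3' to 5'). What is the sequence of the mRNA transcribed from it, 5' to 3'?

Reading the template 3'→5' as shown, RNA polymerase pairs each base (A→U, T→A, G↔C) to build mRNA 5'→3' directly.

5'-UUGUACUAUAUCUAACAGUGCUCAACAGGCUGAAC-3'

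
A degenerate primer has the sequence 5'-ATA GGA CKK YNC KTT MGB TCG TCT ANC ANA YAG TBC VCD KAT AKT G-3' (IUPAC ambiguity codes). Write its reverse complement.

5'-CAMTATMHGBGVACTRTNTGNTAGACGAVCKAAMGNRMMGTCCTAT-3'

Standard pairs A↔T, G↔C; ambiguity codes pair Y↔R, M↔K, B↔V, D↔H, N↔N. Complement (TATCCTGMMRNGMAAKCVAGCAGATNGTNTRTCAVGBGHMTATMAC), then reverse for 5'→3'.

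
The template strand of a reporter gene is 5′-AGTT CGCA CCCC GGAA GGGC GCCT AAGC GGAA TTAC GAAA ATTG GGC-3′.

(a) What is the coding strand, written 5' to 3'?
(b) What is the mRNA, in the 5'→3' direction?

(a) 5′-GCCCAATTTTCGTAATTCCGCTTAGGCGCCCTTCCGGGGTGCGAACT-3′
(b) 5'-GCCCAAUUUUCGUAAUUCCGCUUAGGCGCCCUUCCGGGGUGCGAACU-3'

(a) The coding strand is the reverse complement of the template: complement TCAAGCGTGGGGCCTTCCCGCGGATTCGCCTTAATGCTTTTAACCCG, then reverse.
(b) mRNA has the coding-strand sequence with T→U.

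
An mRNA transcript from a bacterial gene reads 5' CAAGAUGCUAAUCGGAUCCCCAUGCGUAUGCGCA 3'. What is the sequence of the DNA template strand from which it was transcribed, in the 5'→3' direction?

Replace U with T to get the coding DNA strand: CAAGATGCTAATCGGATCCCCATGCGTATGCGCA. The template strand is its reverse complement (complement GTTCTACGATTAGCCTAGGGGTACGCATACGCGT, then reverse).

5'-TGCGCATACGCATGGGGATCCGATTAGCATCTTG-3'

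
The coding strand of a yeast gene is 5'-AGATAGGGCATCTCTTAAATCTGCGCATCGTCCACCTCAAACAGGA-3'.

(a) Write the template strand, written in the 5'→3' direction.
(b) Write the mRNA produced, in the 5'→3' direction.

(a) The template strand is the reverse complement of the coding strand: complement TCTATCCCGTAGAGAATTTAGACGCGTAGCAGGTGGAGTTTGTCCT, then reverse.
(b) mRNA matches the coding strand with T→U.

(a) 5′-TCCTGTTTGAGGTGGACGATGCGCAGATTTAAGAGATGCCCTATCT-3′
(b) 5′-AGAUAGGGCAUCUCUUAAAUCUGCGCAUCGUCCACCUCAAACAGGA-3′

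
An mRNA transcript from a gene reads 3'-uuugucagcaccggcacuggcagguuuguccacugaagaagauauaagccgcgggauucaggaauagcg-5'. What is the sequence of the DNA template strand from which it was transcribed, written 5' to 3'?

5′-AAACAGTCGTGGCCGTGACCGTCCAAACAGGTGACTTCTTCTATATTCGGCGCCCTAAGTCCTTATCGC-3′

Written 5'→3' the mRNA is GCGAUAAGGACUUAGGGCGCCGAAUAUAGAAGAAGUCACCUGUUUGGACGGUCACGGCCACGACUGUUU, so the coding DNA strand is GCGATAAGGACTTAGGGCGCCGAATATAGAAGAAGTCACCTGTTTGGACGGTCACGGCCACGACTGTTT. The template is its reverse complement.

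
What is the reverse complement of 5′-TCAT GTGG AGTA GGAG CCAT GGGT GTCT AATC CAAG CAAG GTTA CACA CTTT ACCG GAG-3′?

Reading the sequence 3'→5' and pairing each base (A↔T, G↔C) gives the reverse complement directly.

5'-CTCCGGTAAAGTGTGTAACCTTGCTTGGATTAGACACCCATGGCTCCTACTCCACATGA-3'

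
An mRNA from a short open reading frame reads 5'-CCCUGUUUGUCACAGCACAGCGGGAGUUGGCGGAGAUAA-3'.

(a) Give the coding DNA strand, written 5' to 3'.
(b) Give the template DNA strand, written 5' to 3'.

(a) 5'-CCCTGTTTGTCACAGCACAGCGGGAGTTGGCGGAGATAA-3'
(b) 5'-TTATCTCCGCCAACTCCCGCTGTGCTGTGACAAACAGGG-3'

(a) The coding strand matches the mRNA with U→T.
(b) The template strand is the reverse complement of the coding strand.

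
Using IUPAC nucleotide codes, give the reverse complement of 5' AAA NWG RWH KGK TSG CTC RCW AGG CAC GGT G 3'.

Standard pairs A↔T, G↔C; ambiguity codes pair R↔Y, K↔M, W↔W, S↔S, H↔D, N↔N. Complement (TTTNWCYWDMCMASCGAGYGWTCCGTGCCAC), then reverse for 5'→3'.

5'-CACCGTGCCTWGYGAGCSAMCMDWYCWNTTT-3'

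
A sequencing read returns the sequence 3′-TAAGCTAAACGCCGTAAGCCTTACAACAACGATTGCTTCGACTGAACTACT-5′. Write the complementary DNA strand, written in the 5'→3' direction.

5'-ATTCGATTTGCGGCATTCGGAATGTTGTTGCTAACGAAGCTGACTTGATGA-3'

The strand is given 3'→5', so its complement runs 5'→3' in the same left-to-right order: pair each base A↔T, G↔C.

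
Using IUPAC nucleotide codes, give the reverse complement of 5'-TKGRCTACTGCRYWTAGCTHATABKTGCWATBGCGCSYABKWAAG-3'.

5'-CTTWMVTRSGCGCVATWGCAMVTATDAGCTAWRYGCAGTAGYCMA-3'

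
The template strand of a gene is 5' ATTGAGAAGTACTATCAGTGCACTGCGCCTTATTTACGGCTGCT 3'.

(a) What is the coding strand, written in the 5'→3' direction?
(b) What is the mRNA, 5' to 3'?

(a) The coding strand is the reverse complement of the template: complement TAACTCTTCATGATAGTCACGTGACGCGGAATAAATGCCGACGA, then reverse.
(b) mRNA has the coding-strand sequence with T→U.

(a) 5′-AGCAGCCGTAAATAAGGCGCAGTGCACTGATAGTACTTCTCAAT-3′
(b) 5'-AGCAGCCGUAAAUAAGGCGCAGUGCACUGAUAGUACUUCUCAAU-3'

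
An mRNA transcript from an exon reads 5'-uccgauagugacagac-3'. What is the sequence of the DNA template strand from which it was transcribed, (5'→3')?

Replace U with T to get the coding DNA strand: TCCGATAGTGACAGAC. The template strand is its reverse complement (complement AGGCTATCACTGTCTG, then reverse).

5'-GTCTGTCACTATCGGA-3'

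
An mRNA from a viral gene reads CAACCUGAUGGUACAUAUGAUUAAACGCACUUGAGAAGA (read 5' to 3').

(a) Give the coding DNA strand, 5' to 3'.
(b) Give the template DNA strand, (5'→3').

(a) The coding strand matches the mRNA with U→T.
(b) The template strand is the reverse complement of the coding strand.

(a) 5'-CAACCTGATGGTACATATGATTAAACGCACTTGAGAAGA-3'
(b) 5'-TCTTCTCAAGTGCGTTTAATCATATGTACCATCAGGTTG-3'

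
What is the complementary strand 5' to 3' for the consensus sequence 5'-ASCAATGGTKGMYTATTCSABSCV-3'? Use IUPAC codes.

Standard pairs A↔T, G↔C; ambiguity codes pair Y↔R, M↔K, S↔S, B↔V. Complement (TSGTTACCAMCKRATAAGSTVSGB), then reverse for 5'→3'.

5′-BGSVTSGAATARKCMACCATTGST-3′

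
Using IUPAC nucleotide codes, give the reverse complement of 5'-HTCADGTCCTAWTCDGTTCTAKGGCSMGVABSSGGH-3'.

Standard pairs A↔T, G↔C; ambiguity codes pair M↔K, W↔W, S↔S, B↔V, D↔H. Complement (DAGTHCAGGATWAGHCAAGATMCCGSKCBTVSSCCD), then reverse for 5'→3'.

5'-DCCSSVTBCKSGCCMTAGAACHGAWTAGGACHTGAD-3'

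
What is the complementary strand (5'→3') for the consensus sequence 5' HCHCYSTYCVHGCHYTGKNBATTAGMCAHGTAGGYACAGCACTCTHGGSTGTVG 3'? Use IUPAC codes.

Standard pairs A↔T, G↔C; ambiguity codes pair Y↔R, M↔K, S↔S, B↔V, H↔D, N↔N. Complement (DGDGRSARGBDCGDRACMNVTAATCKGTDCATCCRTGTCGTGAGADCCSACABC), then reverse for 5'→3'.

5′-CBACASCCDAGAGTGCTGTRCCTACDTGKCTAATVNMCARDGCDBGRASRGDGD-3′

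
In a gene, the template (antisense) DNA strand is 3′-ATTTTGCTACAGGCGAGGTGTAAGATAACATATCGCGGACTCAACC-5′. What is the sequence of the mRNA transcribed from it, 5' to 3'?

5'-UAAAACGAUGUCCGCUCCACAUUCUAUUGUAUAGCGCCUGAGUUGG-3'

Reading the template 3'→5' as shown, RNA polymerase pairs each base (A→U, T→A, G↔C) to build mRNA 5'→3' directly.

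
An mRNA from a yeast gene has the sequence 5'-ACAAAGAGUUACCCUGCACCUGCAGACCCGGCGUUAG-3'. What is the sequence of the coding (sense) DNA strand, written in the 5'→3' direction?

5'-ACAAAGAGTTACCCTGCACCTGCAGACCCGGCGTTAG-3'

The coding DNA strand has the same 5'→3' sequence as the mRNA with U replaced by T.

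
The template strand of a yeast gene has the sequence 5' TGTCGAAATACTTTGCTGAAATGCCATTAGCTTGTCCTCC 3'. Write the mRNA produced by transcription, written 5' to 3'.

5'-GGAGGACAAGCUAAUGGCAUUUCAGCAAAGUAUUUCGACA-3'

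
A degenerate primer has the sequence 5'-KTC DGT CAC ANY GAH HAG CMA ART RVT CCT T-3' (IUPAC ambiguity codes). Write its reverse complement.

Standard pairs A↔T, G↔C; ambiguity codes pair R↔Y, M↔K, D↔H, V↔B, N↔N. Complement (MAGHCAGTGTNRCTDDTCGKTTYAYBAGGAA), then reverse for 5'→3'.

5'-AAGGABYAYTTKGCTDDTCRNTGTGACHGAM-3'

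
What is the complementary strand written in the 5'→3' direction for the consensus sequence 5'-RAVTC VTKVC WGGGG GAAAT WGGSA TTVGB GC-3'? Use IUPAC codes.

Standard pairs A↔T, G↔C; ambiguity codes pair R↔Y, K↔M, W↔W, S↔S, B↔V. Complement (YTBAGBAMBGWCCCCCTTTAWCCSTAABCVCG), then reverse for 5'→3'.

5'-GCVCBAATSCCWATTTCCCCCWGBMABGABTY-3'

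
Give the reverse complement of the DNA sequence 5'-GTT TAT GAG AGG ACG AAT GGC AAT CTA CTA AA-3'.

5'-TTTAGTAGATTGCCATTCGTCCTCTCATAAAC-3'

Reading the sequence 3'→5' and pairing each base (A↔T, G↔C) gives the reverse complement directly.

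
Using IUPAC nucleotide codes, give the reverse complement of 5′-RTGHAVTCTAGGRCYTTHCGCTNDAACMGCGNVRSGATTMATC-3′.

Standard pairs A↔T, G↔C; ambiguity codes pair R↔Y, M↔K, S↔S, D↔H, V↔B, N↔N. Complement (YACDTBAGATCCYGRAADGCGANHTTGKCGCNBYSCTAAKTAG), then reverse for 5'→3'.

5'-GATKAATCSYBNCGCKGTTHNAGCGDAARGYCCTAGABTDCAY-3'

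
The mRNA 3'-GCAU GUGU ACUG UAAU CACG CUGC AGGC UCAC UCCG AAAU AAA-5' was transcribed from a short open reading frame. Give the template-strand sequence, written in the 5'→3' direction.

5′-CGTACACATGACATTAGTGCGACGTCCGAGTGAGGCTTTATTT-3′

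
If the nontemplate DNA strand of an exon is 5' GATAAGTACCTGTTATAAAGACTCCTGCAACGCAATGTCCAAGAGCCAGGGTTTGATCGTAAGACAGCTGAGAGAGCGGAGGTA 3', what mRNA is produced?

mRNA has the coding-strand sequence with U in place of T.

5′-GAUAAGUACCUGUUAUAAAGACUCCUGCAACGCAAUGUCCAAGAGCCAGGGUUUGAUCGUAAGACAGCUGAGAGAGCGGAGGUA-3′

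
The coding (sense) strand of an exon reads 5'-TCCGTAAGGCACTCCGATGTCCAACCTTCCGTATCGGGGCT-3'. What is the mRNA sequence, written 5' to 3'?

5′-UCCGUAAGGCACUCCGAUGUCCAACCUUCCGUAUCGGGGCU-3′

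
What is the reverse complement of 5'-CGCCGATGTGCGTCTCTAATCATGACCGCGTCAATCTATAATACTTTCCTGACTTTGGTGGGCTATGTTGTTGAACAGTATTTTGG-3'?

5′-CCAAAATACTGTTCAACAACATAGCCCACCAAAGTCAGGAAAGTATTATAGATTGACGCGGTCATGATTAGAGACGCACATCGGCG-3′

Complement each base (A↔T, G↔C): GCGGCTACACGCAGAGATTAGTACTGGCGCAGTTAGATATTATGAAAGGACTGAAACCACCCGATACAACAACTTGTCATAAAACC. Then reverse.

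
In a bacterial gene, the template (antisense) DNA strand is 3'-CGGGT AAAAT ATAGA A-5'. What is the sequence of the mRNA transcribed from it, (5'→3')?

Reading the template 3'→5' as shown, RNA polymerase pairs each base (A→U, T→A, G↔C) to build mRNA 5'→3' directly.

5'-GCCCAUUUUAUAUCUU-3'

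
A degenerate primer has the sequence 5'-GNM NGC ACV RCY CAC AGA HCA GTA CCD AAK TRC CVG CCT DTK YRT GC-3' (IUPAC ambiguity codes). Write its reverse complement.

5'-GCAYRMAHAGGCBGGYAMTTHGGTACTGDTCTGTGRGYBGTGCNKNC-3'

Standard pairs A↔T, G↔C; ambiguity codes pair R↔Y, M↔K, D↔H, V↔B, N↔N. Complement (CNKNCGTGBYGRGTGTCTDGTCATGGHTTMAYGGBCGGAHAMRYACG), then reverse for 5'→3'.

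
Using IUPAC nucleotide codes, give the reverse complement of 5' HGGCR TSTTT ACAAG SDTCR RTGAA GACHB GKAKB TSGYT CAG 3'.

5'-CTGARCSAVMTMCVDGTCTTCAYYGAHSCTTGTAAASAYGCCD-3'

Standard pairs A↔T, G↔C; ambiguity codes pair R↔Y, K↔M, S↔S, B↔V, D↔H. Complement (DCCGYASAAATGTTCSHAGYYACTTCTGDVCMTMVASCRAGTC), then reverse for 5'→3'.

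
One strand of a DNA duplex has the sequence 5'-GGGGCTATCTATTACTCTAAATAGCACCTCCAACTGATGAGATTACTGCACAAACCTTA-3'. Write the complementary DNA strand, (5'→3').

5'-TAAGGTTTGTGCAGTAATCTCATCAGTTGGAGGTGCTATTTAGAGTAATAGATAGCCCC-3'

Pairing A↔T and G↔C gives CCCCGATAGATAATGAGATTTATCGTGGAGGTTGACTACTCTAATGACGTGTTTGGAAT, running 3'→5'. Reverse for the 5'→3' convention.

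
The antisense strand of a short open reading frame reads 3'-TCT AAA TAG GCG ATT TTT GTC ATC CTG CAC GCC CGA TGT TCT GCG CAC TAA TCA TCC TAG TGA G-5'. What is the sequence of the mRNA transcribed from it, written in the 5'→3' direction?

5′-AGAUUUAUCCGCUAAAAACAGUAGGACGUGCGGGCUACAAGACGCGUGAUUAGUAGGAUCACUC-3′

Reading the template 3'→5' as shown, RNA polymerase pairs each base (A→U, T→A, G↔C) to build mRNA 5'→3' directly.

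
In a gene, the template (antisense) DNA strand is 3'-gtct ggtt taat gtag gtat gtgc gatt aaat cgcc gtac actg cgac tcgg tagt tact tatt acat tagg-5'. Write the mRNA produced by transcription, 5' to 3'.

Reading the template 3'→5' as shown, RNA polymerase pairs each base (A→U, T→A, G↔C) to build mRNA 5'→3' directly.

5'-CAGACCAAAUUACAUCCAUACACGCUAAUUUAGCGGCAUGUGACGCUGAGCCAUCAAUGAAUAAUGUAAUCC-3'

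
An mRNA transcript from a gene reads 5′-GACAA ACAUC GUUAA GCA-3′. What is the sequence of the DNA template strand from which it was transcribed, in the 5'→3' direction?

5'-TGCTTAACGATGTTTGTC-3'

Replace U with T to get the coding DNA strand: GACAAACATCGTTAAGCA. The template strand is its reverse complement (complement CTGTTTGTAGCAATTCGT, then reverse).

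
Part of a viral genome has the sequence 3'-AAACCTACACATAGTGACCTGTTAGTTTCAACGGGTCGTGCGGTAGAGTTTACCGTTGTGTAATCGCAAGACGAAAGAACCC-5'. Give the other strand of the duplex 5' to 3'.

5′-TTTGGATGTGTATCACTGGACAATCAAAGTTGCCCAGCACGCCATCTCAAATGGCAACACATTAGCGTTCTGCTTTCTTGGG-3′

The strand is given 3'→5', so its complement runs 5'→3' in the same left-to-right order: pair each base A↔T, G↔C.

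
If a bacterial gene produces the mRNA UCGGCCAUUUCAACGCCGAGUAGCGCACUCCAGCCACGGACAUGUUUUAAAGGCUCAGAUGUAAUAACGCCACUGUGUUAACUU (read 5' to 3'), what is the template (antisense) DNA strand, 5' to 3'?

5′-AAGTTAACACAGTGGCGTTATTACATCTGAGCCTTTAAAACATGTCCGTGGCTGGAGTGCGCTACTCGGCGTTGAAATGGCCGA-3′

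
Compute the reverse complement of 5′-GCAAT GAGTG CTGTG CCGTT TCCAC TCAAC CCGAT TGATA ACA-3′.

5′-TGTTATCAATCGGGTTGAGTGGAAACGGCACAGCACTCATTGC-3′

Complement each base (A↔T, G↔C): CGTTACTCACGACACGGCAAAGGTGAGTTGGGCTAACTATTGT. Then reverse.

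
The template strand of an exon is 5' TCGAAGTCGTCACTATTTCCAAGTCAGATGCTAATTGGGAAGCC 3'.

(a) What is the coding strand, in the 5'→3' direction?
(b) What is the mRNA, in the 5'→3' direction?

(a) The coding strand is the reverse complement of the template: complement AGCTTCAGCAGTGATAAAGGTTCAGTCTACGATTAACCCTTCGG, then reverse.
(b) mRNA has the coding-strand sequence with T→U.

(a) 5'-GGCTTCCCAATTAGCATCTGACTTGGAAATAGTGACGACTTCGA-3'
(b) 5'-GGCUUCCCAAUUAGCAUCUGACUUGGAAAUAGUGACGACUUCGA-3'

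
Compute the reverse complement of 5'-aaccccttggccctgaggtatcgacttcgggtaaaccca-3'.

Reading the sequence 3'→5' and pairing each base (A↔T, G↔C) gives the reverse complement directly.

5'-TGGGTTTACCCGAAGTCGATACCTCAGGGCCAAGGGGTT-3'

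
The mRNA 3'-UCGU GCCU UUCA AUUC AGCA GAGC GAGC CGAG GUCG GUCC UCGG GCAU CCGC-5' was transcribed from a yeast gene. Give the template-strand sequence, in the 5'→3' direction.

5′-AGCACGGAAAGTTAAGTCGTCTCGCTCGGCTCCAGCCAGGAGCCCGTAGGCG-3′

Written 5'→3' the mRNA is CGCCUACGGGCUCCUGGCUGGAGCCGAGCGAGACGACUUAACUUUCCGUGCU, so the coding DNA strand is CGCCTACGGGCTCCTGGCTGGAGCCGAGCGAGACGACTTAACTTTCCGTGCT. The template is its reverse complement.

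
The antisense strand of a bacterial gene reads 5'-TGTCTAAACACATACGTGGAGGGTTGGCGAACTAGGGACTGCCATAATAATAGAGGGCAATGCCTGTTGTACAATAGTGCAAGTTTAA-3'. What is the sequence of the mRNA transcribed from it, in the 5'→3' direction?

5'-UUAAACUUGCACUAUUGUACAACAGGCAUUGCCCUCUAUUAUUAUGGCAGUCCCUAGUUCGCCAACCCUCCACGUAUGUGUUUAGACA-3'

The mRNA has the sequence of the coding strand (reverse complement of the template) with T→U. Reverse complement of TGTCTAAACACATACGTGGAGGGTTGGCGAACTAGGGACTGCCATAATAATAGAGGGCAATGCCTGTTGTACAATAGTGCAAGTTTAA is TTAAACTTGCACTATTGTACAACAGGCATTGCCCTCTATTATTATGGCAGTCCCTAGTTCGCCAACCCTCCACGTATGTGTTTAGACA; then T→U.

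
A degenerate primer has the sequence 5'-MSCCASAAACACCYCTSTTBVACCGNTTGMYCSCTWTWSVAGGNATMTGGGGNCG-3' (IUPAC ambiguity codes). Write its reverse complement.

5'-CGNCCCCAKATNCCTBSWAWAGSGRKCAANCGGTBVAASAGRGGTGTTTSTGGSK-3'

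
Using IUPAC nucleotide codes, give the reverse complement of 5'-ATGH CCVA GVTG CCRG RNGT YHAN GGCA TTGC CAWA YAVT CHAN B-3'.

5'-VNTDGABTRTWTGGCAATGCCNTDRACNYCYGGCABCTBGGDCAT-3'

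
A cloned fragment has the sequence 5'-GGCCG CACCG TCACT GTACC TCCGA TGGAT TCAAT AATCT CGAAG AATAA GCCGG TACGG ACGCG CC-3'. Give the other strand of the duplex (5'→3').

The complement of GGCCGCACCGTCACTGTACCTCCGATGGATTCAATAATCTCGAAGAATAAGCCGGTACGGACGCGCC is CCGGCGTGGCAGTGACATGGAGGCTACCTAAGTTATTAGAGCTTCTTATTCGGCCATGCCTGCGCGG (A↔T, G↔C). DNA strands are antiparallel, so the complementary strand runs 3'→5'; reversing gives the 5'→3' form.

5′-GGCGCGTCCGTACCGGCTTATTCTTCGAGATTATTGAATCCATCGGAGGTACAGTGACGGTGCGGCC-3′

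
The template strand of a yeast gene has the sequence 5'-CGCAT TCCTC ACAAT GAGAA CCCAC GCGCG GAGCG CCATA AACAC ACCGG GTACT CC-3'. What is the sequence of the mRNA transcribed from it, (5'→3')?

The mRNA has the sequence of the coding strand (reverse complement of the template) with T→U. Reverse complement of CGCATTCCTCACAATGAGAACCCACGCGCGGAGCGCCATAAACACACCGGGTACTCC is GGAGTACCCGGTGTGTTTATGGCGCTCCGCGCGTGGGTTCTCATTGTGAGGAATGCG; then T→U.

5′-GGAGUACCCGGUGUGUUUAUGGCGCUCCGCGCGUGGGUUCUCAUUGUGAGGAAUGCG-3′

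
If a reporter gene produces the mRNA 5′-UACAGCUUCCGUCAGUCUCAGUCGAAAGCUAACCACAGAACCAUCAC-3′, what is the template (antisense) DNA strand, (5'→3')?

5'-GTGATGGTTCTGTGGTTAGCTTTCGACTGAGACTGACGGAAGCTGTA-3'

Replace U with T to get the coding DNA strand: TACAGCTTCCGTCAGTCTCAGTCGAAAGCTAACCACAGAACCATCAC. The template strand is its reverse complement (complement ATGTCGAAGGCAGTCAGAGTCAGCTTTCGATTGGTGTCTTGGTAGTG, then reverse).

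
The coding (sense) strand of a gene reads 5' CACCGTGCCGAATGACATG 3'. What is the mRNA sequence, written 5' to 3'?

5'-CACCGUGCCGAAUGACAUG-3'

The mRNA is synthesized from the template strand, so it matches the coding strand with T replaced by U.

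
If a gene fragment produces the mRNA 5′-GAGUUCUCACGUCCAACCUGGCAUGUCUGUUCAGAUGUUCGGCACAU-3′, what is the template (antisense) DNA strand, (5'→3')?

5'-ATGTGCCGAACATCTGAACAGACATGCCAGGTTGGACGTGAGAACTC-3'

Replace U with T to get the coding DNA strand: GAGTTCTCACGTCCAACCTGGCATGTCTGTTCAGATGTTCGGCACAT. The template strand is its reverse complement (complement CTCAAGAGTGCAGGTTGGACCGTACAGACAAGTCTACAAGCCGTGTA, then reverse).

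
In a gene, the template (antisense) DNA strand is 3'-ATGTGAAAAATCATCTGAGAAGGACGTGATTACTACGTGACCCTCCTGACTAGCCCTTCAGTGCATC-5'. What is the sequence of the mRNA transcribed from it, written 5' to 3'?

Reading the template 3'→5' as shown, RNA polymerase pairs each base (A→U, T→A, G↔C) to build mRNA 5'→3' directly.

5'-UACACUUUUUAGUAGACUCUUCCUGCACUAAUGAUGCACUGGGAGGACUGAUCGGGAAGUCACGUAG-3'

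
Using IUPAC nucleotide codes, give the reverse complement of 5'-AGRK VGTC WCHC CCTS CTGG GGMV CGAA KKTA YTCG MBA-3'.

Standard pairs A↔T, G↔C; ambiguity codes pair R↔Y, M↔K, W↔W, S↔S, B↔V, H↔D. Complement (TCYMBCAGWGDGGGASGACCCCKBGCTTMMATRAGCKVT), then reverse for 5'→3'.

5'-TVKCGARTAMMTTCGBKCCCCAGSAGGGDGWGACBMYCT-3'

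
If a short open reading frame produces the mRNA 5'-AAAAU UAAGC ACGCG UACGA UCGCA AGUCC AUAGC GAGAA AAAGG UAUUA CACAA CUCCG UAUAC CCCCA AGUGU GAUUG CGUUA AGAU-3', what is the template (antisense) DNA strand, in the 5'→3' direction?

Replace U with T to get the coding DNA strand: AAAATTAAGCACGCGTACGATCGCAAGTCCATAGCGAGAAAAAGGTATTACACAACTCCGTATACCCCCAAGTGTGATTGCGTTAAGAT. The template strand is its reverse complement (complement TTTTAATTCGTGCGCATGCTAGCGTTCAGGTATCGCTCTTTTTCCATAATGTGTTGAGGCATATGGGGGTTCACACTAACGCAATTCTA, then reverse).

5'-ATCTTAACGCAATCACACTTGGGGGTATACGGAGTTGTGTAATACCTTTTTCTCGCTATGGACTTGCGATCGTACGCGTGCTTAATTTT-3'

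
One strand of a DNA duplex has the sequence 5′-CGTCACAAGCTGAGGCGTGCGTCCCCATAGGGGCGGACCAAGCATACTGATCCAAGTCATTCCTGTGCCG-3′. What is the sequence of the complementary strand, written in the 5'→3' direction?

5'-CGGCACAGGAATGACTTGGATCAGTATGCTTGGTCCGCCCCTATGGGGACGCACGCCTCAGCTTGTGACG-3'

The complement of CGTCACAAGCTGAGGCGTGCGTCCCCATAGGGGCGGACCAAGCATACTGATCCAAGTCATTCCTGTGCCG is GCAGTGTTCGACTCCGCACGCAGGGGTATCCCCGCCTGGTTCGTATGACTAGGTTCAGTAAGGACACGGC (A↔T, G↔C). DNA strands are antiparallel, so the complementary strand runs 3'→5'; reversing gives the 5'→3' form.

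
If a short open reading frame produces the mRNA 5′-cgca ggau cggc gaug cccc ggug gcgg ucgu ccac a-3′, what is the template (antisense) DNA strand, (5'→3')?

5'-TGTGGACGACCGCCACCGGGGCATCGCCGATCCTGCG-3'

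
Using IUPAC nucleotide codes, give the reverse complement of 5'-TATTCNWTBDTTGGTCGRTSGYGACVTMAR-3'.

Standard pairs A↔T, G↔C; ambiguity codes pair R↔Y, M↔K, W↔W, S↔S, B↔V, D↔H, N↔N. Complement (ATAAGNWAVHAACCAGCYASCRCTGBAKTY), then reverse for 5'→3'.

5'-YTKABGTCRCSAYCGACCAAHVAWNGAATA-3'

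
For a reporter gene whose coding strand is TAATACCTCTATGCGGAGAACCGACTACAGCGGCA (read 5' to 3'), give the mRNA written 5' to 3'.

5'-UAAUACCUCUAUGCGGAGAACCGACUACAGCGGCA-3'

The mRNA is synthesized from the template strand, so it matches the coding strand with T replaced by U.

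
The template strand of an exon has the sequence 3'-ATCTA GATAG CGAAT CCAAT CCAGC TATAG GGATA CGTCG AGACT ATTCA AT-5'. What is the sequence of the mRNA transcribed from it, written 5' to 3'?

5′-UAGAUCUAUCGCUUAGGUUAGGUCGAUAUCCCUAUGCAGCUCUGAUAAGUUA-3′

Reading the template 3'→5' as shown, RNA polymerase pairs each base (A→U, T→A, G↔C) to build mRNA 5'→3' directly.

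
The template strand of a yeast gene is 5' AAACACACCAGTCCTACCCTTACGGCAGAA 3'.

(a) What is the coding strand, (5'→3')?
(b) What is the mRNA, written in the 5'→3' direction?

(a) The coding strand is the reverse complement of the template: complement TTTGTGTGGTCAGGATGGGAATGCCGTCTT, then reverse.
(b) mRNA has the coding-strand sequence with T→U.

(a) 5'-TTCTGCCGTAAGGGTAGGACTGGTGTGTTT-3'
(b) 5'-UUCUGCCGUAAGGGUAGGACUGGUGUGUUU-3'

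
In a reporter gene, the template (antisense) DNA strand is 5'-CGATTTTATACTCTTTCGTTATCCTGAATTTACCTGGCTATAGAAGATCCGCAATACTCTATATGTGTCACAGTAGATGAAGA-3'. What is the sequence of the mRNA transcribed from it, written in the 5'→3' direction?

5'-UCUUCAUCUACUGUGACACAUAUAGAGUAUUGCGGAUCUUCUAUAGCCAGGUAAAUUCAGGAUAACGAAAGAGUAUAAAAUCG-3'

RNA polymerase reads the template 3'→5' and synthesizes mRNA 5'→3' by base-pairing (A→U, T→A, G↔C). The complement of the template is GCTAAAATATGAGAAAGCAATAGGACTTAAATGGACCGATATCTTCTAGGCGTTATGAGATATACACAGTGTCATCTACTTCT; antiparallel, so 5'→3' the coding strand is TCTTCATCTACTGTGACACATATAGAGTATTGCGGATCTTCTATAGCCAGGTAAATTCAGGATAACGAAAGAGTATAAAATCG. Replace T with U for the mRNA.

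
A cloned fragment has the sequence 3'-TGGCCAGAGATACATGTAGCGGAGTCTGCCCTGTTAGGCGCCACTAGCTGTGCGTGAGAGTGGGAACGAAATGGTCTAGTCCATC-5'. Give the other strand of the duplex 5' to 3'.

5'-ACCGGTCTCTATGTACATCGCCTCAGACGGGACAATCCGCGGTGATCGACACGCACTCTCACCCTTGCTTTACCAGATCAGGTAG-3'

The strand is given 3'→5', so its complement runs 5'→3' in the same left-to-right order: pair each base A↔T, G↔C.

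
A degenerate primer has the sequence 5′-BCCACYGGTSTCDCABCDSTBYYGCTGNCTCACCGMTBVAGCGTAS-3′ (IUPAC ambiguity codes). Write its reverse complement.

5'-STACGCTBVAKCGGTGAGNCAGCRRVASHGVTGHGASACCRGTGGV-3'

Standard pairs A↔T, G↔C; ambiguity codes pair Y↔R, M↔K, S↔S, B↔V, D↔H, N↔N. Complement (VGGTGRCCASAGHGTVGHSAVRRCGACNGAGTGGCKAVBTCGCATS), then reverse for 5'→3'.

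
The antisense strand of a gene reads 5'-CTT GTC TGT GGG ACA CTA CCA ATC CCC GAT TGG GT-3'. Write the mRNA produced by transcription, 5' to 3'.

5'-ACCCAAUCGGGGAUUGGUAGUGUCCCACAGACAAG-3'

The mRNA has the sequence of the coding strand (reverse complement of the template) with T→U. Reverse complement of CTTGTCTGTGGGACACTACCAATCCCCGATTGGGT is ACCCAATCGGGGATTGGTAGTGTCCCACAGACAAG; then T→U.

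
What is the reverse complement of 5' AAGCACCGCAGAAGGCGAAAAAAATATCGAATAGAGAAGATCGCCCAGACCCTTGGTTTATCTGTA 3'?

5'-TACAGATAAACCAAGGGTCTGGGCGATCTTCTCTATTCGATATTTTTTTCGCCTTCTGCGGTGCTT-3'

Reading the sequence 3'→5' and pairing each base (A↔T, G↔C) gives the reverse complement directly.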